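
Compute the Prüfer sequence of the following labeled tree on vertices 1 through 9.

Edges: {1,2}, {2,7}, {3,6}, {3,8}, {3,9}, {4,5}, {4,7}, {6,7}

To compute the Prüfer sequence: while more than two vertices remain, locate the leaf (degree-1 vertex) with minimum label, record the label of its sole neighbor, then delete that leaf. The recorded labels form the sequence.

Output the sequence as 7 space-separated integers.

Answer: 2 7 4 7 6 3 3

Derivation:
Step 1: leaves = {1,5,8,9}. Remove smallest leaf 1, emit neighbor 2.
Step 2: leaves = {2,5,8,9}. Remove smallest leaf 2, emit neighbor 7.
Step 3: leaves = {5,8,9}. Remove smallest leaf 5, emit neighbor 4.
Step 4: leaves = {4,8,9}. Remove smallest leaf 4, emit neighbor 7.
Step 5: leaves = {7,8,9}. Remove smallest leaf 7, emit neighbor 6.
Step 6: leaves = {6,8,9}. Remove smallest leaf 6, emit neighbor 3.
Step 7: leaves = {8,9}. Remove smallest leaf 8, emit neighbor 3.
Done: 2 vertices remain (3, 9). Sequence = [2 7 4 7 6 3 3]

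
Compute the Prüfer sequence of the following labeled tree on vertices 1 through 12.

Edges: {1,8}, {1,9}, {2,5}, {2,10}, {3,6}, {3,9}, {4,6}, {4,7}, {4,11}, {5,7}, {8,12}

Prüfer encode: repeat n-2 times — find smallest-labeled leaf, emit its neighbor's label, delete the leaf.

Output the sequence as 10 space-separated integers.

Step 1: leaves = {10,11,12}. Remove smallest leaf 10, emit neighbor 2.
Step 2: leaves = {2,11,12}. Remove smallest leaf 2, emit neighbor 5.
Step 3: leaves = {5,11,12}. Remove smallest leaf 5, emit neighbor 7.
Step 4: leaves = {7,11,12}. Remove smallest leaf 7, emit neighbor 4.
Step 5: leaves = {11,12}. Remove smallest leaf 11, emit neighbor 4.
Step 6: leaves = {4,12}. Remove smallest leaf 4, emit neighbor 6.
Step 7: leaves = {6,12}. Remove smallest leaf 6, emit neighbor 3.
Step 8: leaves = {3,12}. Remove smallest leaf 3, emit neighbor 9.
Step 9: leaves = {9,12}. Remove smallest leaf 9, emit neighbor 1.
Step 10: leaves = {1,12}. Remove smallest leaf 1, emit neighbor 8.
Done: 2 vertices remain (8, 12). Sequence = [2 5 7 4 4 6 3 9 1 8]

Answer: 2 5 7 4 4 6 3 9 1 8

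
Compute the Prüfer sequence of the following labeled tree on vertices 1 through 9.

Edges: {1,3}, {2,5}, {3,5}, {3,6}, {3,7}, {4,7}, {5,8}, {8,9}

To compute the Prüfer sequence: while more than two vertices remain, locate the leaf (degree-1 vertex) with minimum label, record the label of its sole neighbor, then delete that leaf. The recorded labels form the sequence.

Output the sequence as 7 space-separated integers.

Step 1: leaves = {1,2,4,6,9}. Remove smallest leaf 1, emit neighbor 3.
Step 2: leaves = {2,4,6,9}. Remove smallest leaf 2, emit neighbor 5.
Step 3: leaves = {4,6,9}. Remove smallest leaf 4, emit neighbor 7.
Step 4: leaves = {6,7,9}. Remove smallest leaf 6, emit neighbor 3.
Step 5: leaves = {7,9}. Remove smallest leaf 7, emit neighbor 3.
Step 6: leaves = {3,9}. Remove smallest leaf 3, emit neighbor 5.
Step 7: leaves = {5,9}. Remove smallest leaf 5, emit neighbor 8.
Done: 2 vertices remain (8, 9). Sequence = [3 5 7 3 3 5 8]

Answer: 3 5 7 3 3 5 8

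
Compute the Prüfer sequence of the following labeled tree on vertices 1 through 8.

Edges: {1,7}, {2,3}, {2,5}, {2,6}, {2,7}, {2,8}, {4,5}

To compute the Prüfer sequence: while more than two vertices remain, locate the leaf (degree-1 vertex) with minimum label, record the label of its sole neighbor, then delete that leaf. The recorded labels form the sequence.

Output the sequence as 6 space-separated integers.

Step 1: leaves = {1,3,4,6,8}. Remove smallest leaf 1, emit neighbor 7.
Step 2: leaves = {3,4,6,7,8}. Remove smallest leaf 3, emit neighbor 2.
Step 3: leaves = {4,6,7,8}. Remove smallest leaf 4, emit neighbor 5.
Step 4: leaves = {5,6,7,8}. Remove smallest leaf 5, emit neighbor 2.
Step 5: leaves = {6,7,8}. Remove smallest leaf 6, emit neighbor 2.
Step 6: leaves = {7,8}. Remove smallest leaf 7, emit neighbor 2.
Done: 2 vertices remain (2, 8). Sequence = [7 2 5 2 2 2]

Answer: 7 2 5 2 2 2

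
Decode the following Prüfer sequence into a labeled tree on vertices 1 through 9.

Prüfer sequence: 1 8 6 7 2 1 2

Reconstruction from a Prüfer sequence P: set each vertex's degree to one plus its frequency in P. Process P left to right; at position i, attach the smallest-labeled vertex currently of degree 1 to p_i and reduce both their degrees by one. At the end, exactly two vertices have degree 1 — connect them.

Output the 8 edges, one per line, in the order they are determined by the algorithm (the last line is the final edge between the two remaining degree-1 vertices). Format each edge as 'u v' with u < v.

Answer: 1 3
4 8
5 6
6 7
2 7
1 8
1 2
2 9

Derivation:
Initial degrees: {1:3, 2:3, 3:1, 4:1, 5:1, 6:2, 7:2, 8:2, 9:1}
Step 1: smallest deg-1 vertex = 3, p_1 = 1. Add edge {1,3}. Now deg[3]=0, deg[1]=2.
Step 2: smallest deg-1 vertex = 4, p_2 = 8. Add edge {4,8}. Now deg[4]=0, deg[8]=1.
Step 3: smallest deg-1 vertex = 5, p_3 = 6. Add edge {5,6}. Now deg[5]=0, deg[6]=1.
Step 4: smallest deg-1 vertex = 6, p_4 = 7. Add edge {6,7}. Now deg[6]=0, deg[7]=1.
Step 5: smallest deg-1 vertex = 7, p_5 = 2. Add edge {2,7}. Now deg[7]=0, deg[2]=2.
Step 6: smallest deg-1 vertex = 8, p_6 = 1. Add edge {1,8}. Now deg[8]=0, deg[1]=1.
Step 7: smallest deg-1 vertex = 1, p_7 = 2. Add edge {1,2}. Now deg[1]=0, deg[2]=1.
Final: two remaining deg-1 vertices are 2, 9. Add edge {2,9}.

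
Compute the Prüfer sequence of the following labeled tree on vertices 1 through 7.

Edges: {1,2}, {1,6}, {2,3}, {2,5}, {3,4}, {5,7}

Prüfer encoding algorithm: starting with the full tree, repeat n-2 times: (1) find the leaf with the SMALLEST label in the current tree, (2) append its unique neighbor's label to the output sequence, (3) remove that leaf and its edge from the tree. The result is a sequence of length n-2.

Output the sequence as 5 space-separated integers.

Step 1: leaves = {4,6,7}. Remove smallest leaf 4, emit neighbor 3.
Step 2: leaves = {3,6,7}. Remove smallest leaf 3, emit neighbor 2.
Step 3: leaves = {6,7}. Remove smallest leaf 6, emit neighbor 1.
Step 4: leaves = {1,7}. Remove smallest leaf 1, emit neighbor 2.
Step 5: leaves = {2,7}. Remove smallest leaf 2, emit neighbor 5.
Done: 2 vertices remain (5, 7). Sequence = [3 2 1 2 5]

Answer: 3 2 1 2 5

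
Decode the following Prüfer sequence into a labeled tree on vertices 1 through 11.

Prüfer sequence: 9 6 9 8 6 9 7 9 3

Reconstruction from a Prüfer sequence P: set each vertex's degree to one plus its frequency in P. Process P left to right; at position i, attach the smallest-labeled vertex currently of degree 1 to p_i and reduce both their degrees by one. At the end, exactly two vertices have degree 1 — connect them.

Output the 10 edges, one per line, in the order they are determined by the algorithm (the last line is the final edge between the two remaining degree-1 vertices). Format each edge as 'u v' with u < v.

Initial degrees: {1:1, 2:1, 3:2, 4:1, 5:1, 6:3, 7:2, 8:2, 9:5, 10:1, 11:1}
Step 1: smallest deg-1 vertex = 1, p_1 = 9. Add edge {1,9}. Now deg[1]=0, deg[9]=4.
Step 2: smallest deg-1 vertex = 2, p_2 = 6. Add edge {2,6}. Now deg[2]=0, deg[6]=2.
Step 3: smallest deg-1 vertex = 4, p_3 = 9. Add edge {4,9}. Now deg[4]=0, deg[9]=3.
Step 4: smallest deg-1 vertex = 5, p_4 = 8. Add edge {5,8}. Now deg[5]=0, deg[8]=1.
Step 5: smallest deg-1 vertex = 8, p_5 = 6. Add edge {6,8}. Now deg[8]=0, deg[6]=1.
Step 6: smallest deg-1 vertex = 6, p_6 = 9. Add edge {6,9}. Now deg[6]=0, deg[9]=2.
Step 7: smallest deg-1 vertex = 10, p_7 = 7. Add edge {7,10}. Now deg[10]=0, deg[7]=1.
Step 8: smallest deg-1 vertex = 7, p_8 = 9. Add edge {7,9}. Now deg[7]=0, deg[9]=1.
Step 9: smallest deg-1 vertex = 9, p_9 = 3. Add edge {3,9}. Now deg[9]=0, deg[3]=1.
Final: two remaining deg-1 vertices are 3, 11. Add edge {3,11}.

Answer: 1 9
2 6
4 9
5 8
6 8
6 9
7 10
7 9
3 9
3 11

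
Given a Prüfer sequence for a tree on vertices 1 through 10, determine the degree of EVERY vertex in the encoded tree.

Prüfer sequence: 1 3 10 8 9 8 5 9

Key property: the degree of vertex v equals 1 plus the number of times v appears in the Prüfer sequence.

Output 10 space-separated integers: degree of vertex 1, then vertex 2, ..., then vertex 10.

Answer: 2 1 2 1 2 1 1 3 3 2

Derivation:
p_1 = 1: count[1] becomes 1
p_2 = 3: count[3] becomes 1
p_3 = 10: count[10] becomes 1
p_4 = 8: count[8] becomes 1
p_5 = 9: count[9] becomes 1
p_6 = 8: count[8] becomes 2
p_7 = 5: count[5] becomes 1
p_8 = 9: count[9] becomes 2
Degrees (1 + count): deg[1]=1+1=2, deg[2]=1+0=1, deg[3]=1+1=2, deg[4]=1+0=1, deg[5]=1+1=2, deg[6]=1+0=1, deg[7]=1+0=1, deg[8]=1+2=3, deg[9]=1+2=3, deg[10]=1+1=2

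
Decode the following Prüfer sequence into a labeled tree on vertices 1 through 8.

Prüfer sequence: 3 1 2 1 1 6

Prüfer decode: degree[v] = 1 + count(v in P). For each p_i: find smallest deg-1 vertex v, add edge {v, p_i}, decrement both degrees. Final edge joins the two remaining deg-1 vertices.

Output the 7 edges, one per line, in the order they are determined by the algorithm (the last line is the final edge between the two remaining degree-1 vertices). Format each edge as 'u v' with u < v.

Initial degrees: {1:4, 2:2, 3:2, 4:1, 5:1, 6:2, 7:1, 8:1}
Step 1: smallest deg-1 vertex = 4, p_1 = 3. Add edge {3,4}. Now deg[4]=0, deg[3]=1.
Step 2: smallest deg-1 vertex = 3, p_2 = 1. Add edge {1,3}. Now deg[3]=0, deg[1]=3.
Step 3: smallest deg-1 vertex = 5, p_3 = 2. Add edge {2,5}. Now deg[5]=0, deg[2]=1.
Step 4: smallest deg-1 vertex = 2, p_4 = 1. Add edge {1,2}. Now deg[2]=0, deg[1]=2.
Step 5: smallest deg-1 vertex = 7, p_5 = 1. Add edge {1,7}. Now deg[7]=0, deg[1]=1.
Step 6: smallest deg-1 vertex = 1, p_6 = 6. Add edge {1,6}. Now deg[1]=0, deg[6]=1.
Final: two remaining deg-1 vertices are 6, 8. Add edge {6,8}.

Answer: 3 4
1 3
2 5
1 2
1 7
1 6
6 8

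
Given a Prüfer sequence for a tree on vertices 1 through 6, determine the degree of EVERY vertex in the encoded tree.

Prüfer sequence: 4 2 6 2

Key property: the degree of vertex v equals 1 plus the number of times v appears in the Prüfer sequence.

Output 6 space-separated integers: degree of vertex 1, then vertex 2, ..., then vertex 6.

Answer: 1 3 1 2 1 2

Derivation:
p_1 = 4: count[4] becomes 1
p_2 = 2: count[2] becomes 1
p_3 = 6: count[6] becomes 1
p_4 = 2: count[2] becomes 2
Degrees (1 + count): deg[1]=1+0=1, deg[2]=1+2=3, deg[3]=1+0=1, deg[4]=1+1=2, deg[5]=1+0=1, deg[6]=1+1=2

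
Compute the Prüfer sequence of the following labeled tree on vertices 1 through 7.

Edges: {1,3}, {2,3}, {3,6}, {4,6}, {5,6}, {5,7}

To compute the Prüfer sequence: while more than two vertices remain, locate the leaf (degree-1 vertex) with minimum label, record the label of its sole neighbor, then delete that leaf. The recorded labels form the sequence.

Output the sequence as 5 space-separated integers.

Step 1: leaves = {1,2,4,7}. Remove smallest leaf 1, emit neighbor 3.
Step 2: leaves = {2,4,7}. Remove smallest leaf 2, emit neighbor 3.
Step 3: leaves = {3,4,7}. Remove smallest leaf 3, emit neighbor 6.
Step 4: leaves = {4,7}. Remove smallest leaf 4, emit neighbor 6.
Step 5: leaves = {6,7}. Remove smallest leaf 6, emit neighbor 5.
Done: 2 vertices remain (5, 7). Sequence = [3 3 6 6 5]

Answer: 3 3 6 6 5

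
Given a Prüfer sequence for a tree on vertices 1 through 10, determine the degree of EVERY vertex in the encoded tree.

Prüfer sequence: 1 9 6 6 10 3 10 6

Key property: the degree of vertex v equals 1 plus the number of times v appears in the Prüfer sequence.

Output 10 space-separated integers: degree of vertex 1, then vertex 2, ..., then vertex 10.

Answer: 2 1 2 1 1 4 1 1 2 3

Derivation:
p_1 = 1: count[1] becomes 1
p_2 = 9: count[9] becomes 1
p_3 = 6: count[6] becomes 1
p_4 = 6: count[6] becomes 2
p_5 = 10: count[10] becomes 1
p_6 = 3: count[3] becomes 1
p_7 = 10: count[10] becomes 2
p_8 = 6: count[6] becomes 3
Degrees (1 + count): deg[1]=1+1=2, deg[2]=1+0=1, deg[3]=1+1=2, deg[4]=1+0=1, deg[5]=1+0=1, deg[6]=1+3=4, deg[7]=1+0=1, deg[8]=1+0=1, deg[9]=1+1=2, deg[10]=1+2=3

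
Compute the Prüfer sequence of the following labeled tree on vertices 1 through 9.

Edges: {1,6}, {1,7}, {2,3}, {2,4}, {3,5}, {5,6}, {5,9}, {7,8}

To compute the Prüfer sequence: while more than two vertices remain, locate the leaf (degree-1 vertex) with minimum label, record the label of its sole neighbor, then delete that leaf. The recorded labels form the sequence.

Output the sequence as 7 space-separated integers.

Step 1: leaves = {4,8,9}. Remove smallest leaf 4, emit neighbor 2.
Step 2: leaves = {2,8,9}. Remove smallest leaf 2, emit neighbor 3.
Step 3: leaves = {3,8,9}. Remove smallest leaf 3, emit neighbor 5.
Step 4: leaves = {8,9}. Remove smallest leaf 8, emit neighbor 7.
Step 5: leaves = {7,9}. Remove smallest leaf 7, emit neighbor 1.
Step 6: leaves = {1,9}. Remove smallest leaf 1, emit neighbor 6.
Step 7: leaves = {6,9}. Remove smallest leaf 6, emit neighbor 5.
Done: 2 vertices remain (5, 9). Sequence = [2 3 5 7 1 6 5]

Answer: 2 3 5 7 1 6 5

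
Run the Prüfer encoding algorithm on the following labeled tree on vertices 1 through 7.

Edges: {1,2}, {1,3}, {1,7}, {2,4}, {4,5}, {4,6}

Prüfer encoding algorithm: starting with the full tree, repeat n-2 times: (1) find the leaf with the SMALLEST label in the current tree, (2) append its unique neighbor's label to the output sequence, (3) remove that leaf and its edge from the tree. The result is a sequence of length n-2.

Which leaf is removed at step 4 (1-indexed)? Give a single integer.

Answer: 4

Derivation:
Step 1: current leaves = {3,5,6,7}. Remove leaf 3 (neighbor: 1).
Step 2: current leaves = {5,6,7}. Remove leaf 5 (neighbor: 4).
Step 3: current leaves = {6,7}. Remove leaf 6 (neighbor: 4).
Step 4: current leaves = {4,7}. Remove leaf 4 (neighbor: 2).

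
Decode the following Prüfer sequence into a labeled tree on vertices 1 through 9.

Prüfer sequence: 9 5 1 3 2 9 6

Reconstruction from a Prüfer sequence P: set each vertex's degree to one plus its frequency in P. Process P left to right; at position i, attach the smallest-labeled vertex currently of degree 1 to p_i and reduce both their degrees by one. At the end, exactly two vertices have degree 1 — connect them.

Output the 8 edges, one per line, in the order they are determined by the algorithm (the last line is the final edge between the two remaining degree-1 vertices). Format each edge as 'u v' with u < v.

Initial degrees: {1:2, 2:2, 3:2, 4:1, 5:2, 6:2, 7:1, 8:1, 9:3}
Step 1: smallest deg-1 vertex = 4, p_1 = 9. Add edge {4,9}. Now deg[4]=0, deg[9]=2.
Step 2: smallest deg-1 vertex = 7, p_2 = 5. Add edge {5,7}. Now deg[7]=0, deg[5]=1.
Step 3: smallest deg-1 vertex = 5, p_3 = 1. Add edge {1,5}. Now deg[5]=0, deg[1]=1.
Step 4: smallest deg-1 vertex = 1, p_4 = 3. Add edge {1,3}. Now deg[1]=0, deg[3]=1.
Step 5: smallest deg-1 vertex = 3, p_5 = 2. Add edge {2,3}. Now deg[3]=0, deg[2]=1.
Step 6: smallest deg-1 vertex = 2, p_6 = 9. Add edge {2,9}. Now deg[2]=0, deg[9]=1.
Step 7: smallest deg-1 vertex = 8, p_7 = 6. Add edge {6,8}. Now deg[8]=0, deg[6]=1.
Final: two remaining deg-1 vertices are 6, 9. Add edge {6,9}.

Answer: 4 9
5 7
1 5
1 3
2 3
2 9
6 8
6 9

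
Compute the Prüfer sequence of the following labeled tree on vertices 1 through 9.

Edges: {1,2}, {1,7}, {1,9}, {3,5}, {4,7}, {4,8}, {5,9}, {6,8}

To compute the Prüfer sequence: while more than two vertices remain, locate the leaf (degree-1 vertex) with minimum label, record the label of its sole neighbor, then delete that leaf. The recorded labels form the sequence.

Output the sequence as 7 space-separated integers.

Step 1: leaves = {2,3,6}. Remove smallest leaf 2, emit neighbor 1.
Step 2: leaves = {3,6}. Remove smallest leaf 3, emit neighbor 5.
Step 3: leaves = {5,6}. Remove smallest leaf 5, emit neighbor 9.
Step 4: leaves = {6,9}. Remove smallest leaf 6, emit neighbor 8.
Step 5: leaves = {8,9}. Remove smallest leaf 8, emit neighbor 4.
Step 6: leaves = {4,9}. Remove smallest leaf 4, emit neighbor 7.
Step 7: leaves = {7,9}. Remove smallest leaf 7, emit neighbor 1.
Done: 2 vertices remain (1, 9). Sequence = [1 5 9 8 4 7 1]

Answer: 1 5 9 8 4 7 1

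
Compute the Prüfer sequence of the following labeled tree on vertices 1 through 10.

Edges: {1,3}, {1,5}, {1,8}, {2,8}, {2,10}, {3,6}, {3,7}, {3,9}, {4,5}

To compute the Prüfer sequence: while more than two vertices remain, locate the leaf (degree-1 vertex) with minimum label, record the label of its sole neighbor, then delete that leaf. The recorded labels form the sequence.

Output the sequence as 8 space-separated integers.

Step 1: leaves = {4,6,7,9,10}. Remove smallest leaf 4, emit neighbor 5.
Step 2: leaves = {5,6,7,9,10}. Remove smallest leaf 5, emit neighbor 1.
Step 3: leaves = {6,7,9,10}. Remove smallest leaf 6, emit neighbor 3.
Step 4: leaves = {7,9,10}. Remove smallest leaf 7, emit neighbor 3.
Step 5: leaves = {9,10}. Remove smallest leaf 9, emit neighbor 3.
Step 6: leaves = {3,10}. Remove smallest leaf 3, emit neighbor 1.
Step 7: leaves = {1,10}. Remove smallest leaf 1, emit neighbor 8.
Step 8: leaves = {8,10}. Remove smallest leaf 8, emit neighbor 2.
Done: 2 vertices remain (2, 10). Sequence = [5 1 3 3 3 1 8 2]

Answer: 5 1 3 3 3 1 8 2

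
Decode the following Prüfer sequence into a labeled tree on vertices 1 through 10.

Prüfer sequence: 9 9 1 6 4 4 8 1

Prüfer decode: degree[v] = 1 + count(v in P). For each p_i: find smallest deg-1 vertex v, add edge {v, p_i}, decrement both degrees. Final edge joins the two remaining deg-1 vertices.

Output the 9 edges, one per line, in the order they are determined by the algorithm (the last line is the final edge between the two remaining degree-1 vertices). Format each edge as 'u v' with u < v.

Initial degrees: {1:3, 2:1, 3:1, 4:3, 5:1, 6:2, 7:1, 8:2, 9:3, 10:1}
Step 1: smallest deg-1 vertex = 2, p_1 = 9. Add edge {2,9}. Now deg[2]=0, deg[9]=2.
Step 2: smallest deg-1 vertex = 3, p_2 = 9. Add edge {3,9}. Now deg[3]=0, deg[9]=1.
Step 3: smallest deg-1 vertex = 5, p_3 = 1. Add edge {1,5}. Now deg[5]=0, deg[1]=2.
Step 4: smallest deg-1 vertex = 7, p_4 = 6. Add edge {6,7}. Now deg[7]=0, deg[6]=1.
Step 5: smallest deg-1 vertex = 6, p_5 = 4. Add edge {4,6}. Now deg[6]=0, deg[4]=2.
Step 6: smallest deg-1 vertex = 9, p_6 = 4. Add edge {4,9}. Now deg[9]=0, deg[4]=1.
Step 7: smallest deg-1 vertex = 4, p_7 = 8. Add edge {4,8}. Now deg[4]=0, deg[8]=1.
Step 8: smallest deg-1 vertex = 8, p_8 = 1. Add edge {1,8}. Now deg[8]=0, deg[1]=1.
Final: two remaining deg-1 vertices are 1, 10. Add edge {1,10}.

Answer: 2 9
3 9
1 5
6 7
4 6
4 9
4 8
1 8
1 10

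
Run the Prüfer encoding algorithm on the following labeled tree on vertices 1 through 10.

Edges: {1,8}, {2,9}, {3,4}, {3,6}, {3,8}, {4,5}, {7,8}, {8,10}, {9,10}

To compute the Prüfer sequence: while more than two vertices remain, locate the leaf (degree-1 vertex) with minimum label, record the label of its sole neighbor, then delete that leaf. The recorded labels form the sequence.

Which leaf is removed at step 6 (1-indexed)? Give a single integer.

Answer: 3

Derivation:
Step 1: current leaves = {1,2,5,6,7}. Remove leaf 1 (neighbor: 8).
Step 2: current leaves = {2,5,6,7}. Remove leaf 2 (neighbor: 9).
Step 3: current leaves = {5,6,7,9}. Remove leaf 5 (neighbor: 4).
Step 4: current leaves = {4,6,7,9}. Remove leaf 4 (neighbor: 3).
Step 5: current leaves = {6,7,9}. Remove leaf 6 (neighbor: 3).
Step 6: current leaves = {3,7,9}. Remove leaf 3 (neighbor: 8).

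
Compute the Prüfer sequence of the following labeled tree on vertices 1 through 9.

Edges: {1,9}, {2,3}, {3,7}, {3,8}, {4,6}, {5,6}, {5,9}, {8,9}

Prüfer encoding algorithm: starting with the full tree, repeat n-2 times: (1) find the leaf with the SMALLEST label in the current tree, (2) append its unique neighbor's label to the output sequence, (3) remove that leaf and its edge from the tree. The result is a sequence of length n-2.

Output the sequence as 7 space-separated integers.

Step 1: leaves = {1,2,4,7}. Remove smallest leaf 1, emit neighbor 9.
Step 2: leaves = {2,4,7}. Remove smallest leaf 2, emit neighbor 3.
Step 3: leaves = {4,7}. Remove smallest leaf 4, emit neighbor 6.
Step 4: leaves = {6,7}. Remove smallest leaf 6, emit neighbor 5.
Step 5: leaves = {5,7}. Remove smallest leaf 5, emit neighbor 9.
Step 6: leaves = {7,9}. Remove smallest leaf 7, emit neighbor 3.
Step 7: leaves = {3,9}. Remove smallest leaf 3, emit neighbor 8.
Done: 2 vertices remain (8, 9). Sequence = [9 3 6 5 9 3 8]

Answer: 9 3 6 5 9 3 8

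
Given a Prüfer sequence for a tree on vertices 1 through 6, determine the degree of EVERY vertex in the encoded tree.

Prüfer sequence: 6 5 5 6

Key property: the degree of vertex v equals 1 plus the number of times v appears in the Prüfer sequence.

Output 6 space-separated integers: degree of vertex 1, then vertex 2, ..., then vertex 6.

p_1 = 6: count[6] becomes 1
p_2 = 5: count[5] becomes 1
p_3 = 5: count[5] becomes 2
p_4 = 6: count[6] becomes 2
Degrees (1 + count): deg[1]=1+0=1, deg[2]=1+0=1, deg[3]=1+0=1, deg[4]=1+0=1, deg[5]=1+2=3, deg[6]=1+2=3

Answer: 1 1 1 1 3 3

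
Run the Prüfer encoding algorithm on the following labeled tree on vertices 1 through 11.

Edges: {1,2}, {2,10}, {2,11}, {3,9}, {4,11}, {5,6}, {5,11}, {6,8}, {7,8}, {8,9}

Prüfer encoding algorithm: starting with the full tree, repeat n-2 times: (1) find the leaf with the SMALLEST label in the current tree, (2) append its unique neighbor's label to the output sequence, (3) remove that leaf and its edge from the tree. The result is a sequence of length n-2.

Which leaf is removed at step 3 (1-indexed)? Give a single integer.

Step 1: current leaves = {1,3,4,7,10}. Remove leaf 1 (neighbor: 2).
Step 2: current leaves = {3,4,7,10}. Remove leaf 3 (neighbor: 9).
Step 3: current leaves = {4,7,9,10}. Remove leaf 4 (neighbor: 11).

Answer: 4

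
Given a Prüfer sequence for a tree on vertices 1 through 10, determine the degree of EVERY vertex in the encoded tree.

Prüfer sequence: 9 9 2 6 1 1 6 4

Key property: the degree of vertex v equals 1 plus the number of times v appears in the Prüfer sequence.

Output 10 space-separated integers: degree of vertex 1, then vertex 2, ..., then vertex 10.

Answer: 3 2 1 2 1 3 1 1 3 1

Derivation:
p_1 = 9: count[9] becomes 1
p_2 = 9: count[9] becomes 2
p_3 = 2: count[2] becomes 1
p_4 = 6: count[6] becomes 1
p_5 = 1: count[1] becomes 1
p_6 = 1: count[1] becomes 2
p_7 = 6: count[6] becomes 2
p_8 = 4: count[4] becomes 1
Degrees (1 + count): deg[1]=1+2=3, deg[2]=1+1=2, deg[3]=1+0=1, deg[4]=1+1=2, deg[5]=1+0=1, deg[6]=1+2=3, deg[7]=1+0=1, deg[8]=1+0=1, deg[9]=1+2=3, deg[10]=1+0=1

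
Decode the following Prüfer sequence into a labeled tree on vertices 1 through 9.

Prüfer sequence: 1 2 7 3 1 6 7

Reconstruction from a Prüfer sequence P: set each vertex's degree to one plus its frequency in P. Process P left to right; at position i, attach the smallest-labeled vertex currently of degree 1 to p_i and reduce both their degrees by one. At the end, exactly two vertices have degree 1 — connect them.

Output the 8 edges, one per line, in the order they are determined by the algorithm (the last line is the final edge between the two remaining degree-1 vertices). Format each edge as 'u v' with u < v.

Answer: 1 4
2 5
2 7
3 8
1 3
1 6
6 7
7 9

Derivation:
Initial degrees: {1:3, 2:2, 3:2, 4:1, 5:1, 6:2, 7:3, 8:1, 9:1}
Step 1: smallest deg-1 vertex = 4, p_1 = 1. Add edge {1,4}. Now deg[4]=0, deg[1]=2.
Step 2: smallest deg-1 vertex = 5, p_2 = 2. Add edge {2,5}. Now deg[5]=0, deg[2]=1.
Step 3: smallest deg-1 vertex = 2, p_3 = 7. Add edge {2,7}. Now deg[2]=0, deg[7]=2.
Step 4: smallest deg-1 vertex = 8, p_4 = 3. Add edge {3,8}. Now deg[8]=0, deg[3]=1.
Step 5: smallest deg-1 vertex = 3, p_5 = 1. Add edge {1,3}. Now deg[3]=0, deg[1]=1.
Step 6: smallest deg-1 vertex = 1, p_6 = 6. Add edge {1,6}. Now deg[1]=0, deg[6]=1.
Step 7: smallest deg-1 vertex = 6, p_7 = 7. Add edge {6,7}. Now deg[6]=0, deg[7]=1.
Final: two remaining deg-1 vertices are 7, 9. Add edge {7,9}.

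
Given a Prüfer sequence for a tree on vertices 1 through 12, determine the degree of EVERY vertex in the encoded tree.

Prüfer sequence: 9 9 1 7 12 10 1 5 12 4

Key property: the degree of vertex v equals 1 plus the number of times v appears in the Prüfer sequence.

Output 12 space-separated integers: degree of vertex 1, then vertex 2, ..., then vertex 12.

Answer: 3 1 1 2 2 1 2 1 3 2 1 3

Derivation:
p_1 = 9: count[9] becomes 1
p_2 = 9: count[9] becomes 2
p_3 = 1: count[1] becomes 1
p_4 = 7: count[7] becomes 1
p_5 = 12: count[12] becomes 1
p_6 = 10: count[10] becomes 1
p_7 = 1: count[1] becomes 2
p_8 = 5: count[5] becomes 1
p_9 = 12: count[12] becomes 2
p_10 = 4: count[4] becomes 1
Degrees (1 + count): deg[1]=1+2=3, deg[2]=1+0=1, deg[3]=1+0=1, deg[4]=1+1=2, deg[5]=1+1=2, deg[6]=1+0=1, deg[7]=1+1=2, deg[8]=1+0=1, deg[9]=1+2=3, deg[10]=1+1=2, deg[11]=1+0=1, deg[12]=1+2=3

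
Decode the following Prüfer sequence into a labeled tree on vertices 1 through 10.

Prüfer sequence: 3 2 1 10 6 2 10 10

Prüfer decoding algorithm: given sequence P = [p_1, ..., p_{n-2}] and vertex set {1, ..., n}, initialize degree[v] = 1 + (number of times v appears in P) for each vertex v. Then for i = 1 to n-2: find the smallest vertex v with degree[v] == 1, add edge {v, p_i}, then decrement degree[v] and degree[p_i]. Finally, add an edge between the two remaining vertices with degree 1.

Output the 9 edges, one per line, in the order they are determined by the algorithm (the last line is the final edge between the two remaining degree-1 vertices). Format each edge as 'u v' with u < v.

Initial degrees: {1:2, 2:3, 3:2, 4:1, 5:1, 6:2, 7:1, 8:1, 9:1, 10:4}
Step 1: smallest deg-1 vertex = 4, p_1 = 3. Add edge {3,4}. Now deg[4]=0, deg[3]=1.
Step 2: smallest deg-1 vertex = 3, p_2 = 2. Add edge {2,3}. Now deg[3]=0, deg[2]=2.
Step 3: smallest deg-1 vertex = 5, p_3 = 1. Add edge {1,5}. Now deg[5]=0, deg[1]=1.
Step 4: smallest deg-1 vertex = 1, p_4 = 10. Add edge {1,10}. Now deg[1]=0, deg[10]=3.
Step 5: smallest deg-1 vertex = 7, p_5 = 6. Add edge {6,7}. Now deg[7]=0, deg[6]=1.
Step 6: smallest deg-1 vertex = 6, p_6 = 2. Add edge {2,6}. Now deg[6]=0, deg[2]=1.
Step 7: smallest deg-1 vertex = 2, p_7 = 10. Add edge {2,10}. Now deg[2]=0, deg[10]=2.
Step 8: smallest deg-1 vertex = 8, p_8 = 10. Add edge {8,10}. Now deg[8]=0, deg[10]=1.
Final: two remaining deg-1 vertices are 9, 10. Add edge {9,10}.

Answer: 3 4
2 3
1 5
1 10
6 7
2 6
2 10
8 10
9 10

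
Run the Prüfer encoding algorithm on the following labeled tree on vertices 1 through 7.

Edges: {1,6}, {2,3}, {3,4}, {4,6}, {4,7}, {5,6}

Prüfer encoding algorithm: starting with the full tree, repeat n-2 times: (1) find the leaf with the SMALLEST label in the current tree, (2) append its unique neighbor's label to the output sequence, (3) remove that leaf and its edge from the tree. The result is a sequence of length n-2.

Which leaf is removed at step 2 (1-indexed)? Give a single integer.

Answer: 2

Derivation:
Step 1: current leaves = {1,2,5,7}. Remove leaf 1 (neighbor: 6).
Step 2: current leaves = {2,5,7}. Remove leaf 2 (neighbor: 3).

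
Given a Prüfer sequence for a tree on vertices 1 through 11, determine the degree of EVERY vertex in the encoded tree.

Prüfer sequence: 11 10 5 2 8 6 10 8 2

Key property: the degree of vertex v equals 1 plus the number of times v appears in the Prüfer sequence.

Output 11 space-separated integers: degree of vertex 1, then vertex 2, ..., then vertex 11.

p_1 = 11: count[11] becomes 1
p_2 = 10: count[10] becomes 1
p_3 = 5: count[5] becomes 1
p_4 = 2: count[2] becomes 1
p_5 = 8: count[8] becomes 1
p_6 = 6: count[6] becomes 1
p_7 = 10: count[10] becomes 2
p_8 = 8: count[8] becomes 2
p_9 = 2: count[2] becomes 2
Degrees (1 + count): deg[1]=1+0=1, deg[2]=1+2=3, deg[3]=1+0=1, deg[4]=1+0=1, deg[5]=1+1=2, deg[6]=1+1=2, deg[7]=1+0=1, deg[8]=1+2=3, deg[9]=1+0=1, deg[10]=1+2=3, deg[11]=1+1=2

Answer: 1 3 1 1 2 2 1 3 1 3 2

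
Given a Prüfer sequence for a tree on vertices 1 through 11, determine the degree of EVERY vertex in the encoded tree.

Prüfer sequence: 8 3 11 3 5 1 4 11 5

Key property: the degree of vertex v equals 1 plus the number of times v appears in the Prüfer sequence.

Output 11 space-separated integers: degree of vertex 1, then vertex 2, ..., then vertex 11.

Answer: 2 1 3 2 3 1 1 2 1 1 3

Derivation:
p_1 = 8: count[8] becomes 1
p_2 = 3: count[3] becomes 1
p_3 = 11: count[11] becomes 1
p_4 = 3: count[3] becomes 2
p_5 = 5: count[5] becomes 1
p_6 = 1: count[1] becomes 1
p_7 = 4: count[4] becomes 1
p_8 = 11: count[11] becomes 2
p_9 = 5: count[5] becomes 2
Degrees (1 + count): deg[1]=1+1=2, deg[2]=1+0=1, deg[3]=1+2=3, deg[4]=1+1=2, deg[5]=1+2=3, deg[6]=1+0=1, deg[7]=1+0=1, deg[8]=1+1=2, deg[9]=1+0=1, deg[10]=1+0=1, deg[11]=1+2=3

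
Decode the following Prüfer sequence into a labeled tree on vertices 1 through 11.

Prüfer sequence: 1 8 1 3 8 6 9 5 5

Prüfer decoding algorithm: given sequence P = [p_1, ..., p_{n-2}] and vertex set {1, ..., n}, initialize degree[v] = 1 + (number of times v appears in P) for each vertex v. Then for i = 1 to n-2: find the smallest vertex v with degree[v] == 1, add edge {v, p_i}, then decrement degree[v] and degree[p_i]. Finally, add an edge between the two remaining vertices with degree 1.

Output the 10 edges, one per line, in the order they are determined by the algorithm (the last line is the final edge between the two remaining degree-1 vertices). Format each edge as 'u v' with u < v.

Initial degrees: {1:3, 2:1, 3:2, 4:1, 5:3, 6:2, 7:1, 8:3, 9:2, 10:1, 11:1}
Step 1: smallest deg-1 vertex = 2, p_1 = 1. Add edge {1,2}. Now deg[2]=0, deg[1]=2.
Step 2: smallest deg-1 vertex = 4, p_2 = 8. Add edge {4,8}. Now deg[4]=0, deg[8]=2.
Step 3: smallest deg-1 vertex = 7, p_3 = 1. Add edge {1,7}. Now deg[7]=0, deg[1]=1.
Step 4: smallest deg-1 vertex = 1, p_4 = 3. Add edge {1,3}. Now deg[1]=0, deg[3]=1.
Step 5: smallest deg-1 vertex = 3, p_5 = 8. Add edge {3,8}. Now deg[3]=0, deg[8]=1.
Step 6: smallest deg-1 vertex = 8, p_6 = 6. Add edge {6,8}. Now deg[8]=0, deg[6]=1.
Step 7: smallest deg-1 vertex = 6, p_7 = 9. Add edge {6,9}. Now deg[6]=0, deg[9]=1.
Step 8: smallest deg-1 vertex = 9, p_8 = 5. Add edge {5,9}. Now deg[9]=0, deg[5]=2.
Step 9: smallest deg-1 vertex = 10, p_9 = 5. Add edge {5,10}. Now deg[10]=0, deg[5]=1.
Final: two remaining deg-1 vertices are 5, 11. Add edge {5,11}.

Answer: 1 2
4 8
1 7
1 3
3 8
6 8
6 9
5 9
5 10
5 11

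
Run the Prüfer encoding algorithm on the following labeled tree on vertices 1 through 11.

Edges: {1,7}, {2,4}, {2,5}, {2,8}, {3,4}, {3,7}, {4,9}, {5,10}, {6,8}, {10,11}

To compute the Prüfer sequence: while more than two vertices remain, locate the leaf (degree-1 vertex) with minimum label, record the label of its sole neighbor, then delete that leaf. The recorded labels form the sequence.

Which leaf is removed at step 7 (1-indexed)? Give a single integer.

Answer: 4

Derivation:
Step 1: current leaves = {1,6,9,11}. Remove leaf 1 (neighbor: 7).
Step 2: current leaves = {6,7,9,11}. Remove leaf 6 (neighbor: 8).
Step 3: current leaves = {7,8,9,11}. Remove leaf 7 (neighbor: 3).
Step 4: current leaves = {3,8,9,11}. Remove leaf 3 (neighbor: 4).
Step 5: current leaves = {8,9,11}. Remove leaf 8 (neighbor: 2).
Step 6: current leaves = {9,11}. Remove leaf 9 (neighbor: 4).
Step 7: current leaves = {4,11}. Remove leaf 4 (neighbor: 2).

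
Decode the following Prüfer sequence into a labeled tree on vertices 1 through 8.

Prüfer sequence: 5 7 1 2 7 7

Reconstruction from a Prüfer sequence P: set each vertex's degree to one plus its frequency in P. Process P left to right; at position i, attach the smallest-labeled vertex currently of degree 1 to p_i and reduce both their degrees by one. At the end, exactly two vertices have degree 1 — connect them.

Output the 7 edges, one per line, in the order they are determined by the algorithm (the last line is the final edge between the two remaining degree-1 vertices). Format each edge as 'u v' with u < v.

Initial degrees: {1:2, 2:2, 3:1, 4:1, 5:2, 6:1, 7:4, 8:1}
Step 1: smallest deg-1 vertex = 3, p_1 = 5. Add edge {3,5}. Now deg[3]=0, deg[5]=1.
Step 2: smallest deg-1 vertex = 4, p_2 = 7. Add edge {4,7}. Now deg[4]=0, deg[7]=3.
Step 3: smallest deg-1 vertex = 5, p_3 = 1. Add edge {1,5}. Now deg[5]=0, deg[1]=1.
Step 4: smallest deg-1 vertex = 1, p_4 = 2. Add edge {1,2}. Now deg[1]=0, deg[2]=1.
Step 5: smallest deg-1 vertex = 2, p_5 = 7. Add edge {2,7}. Now deg[2]=0, deg[7]=2.
Step 6: smallest deg-1 vertex = 6, p_6 = 7. Add edge {6,7}. Now deg[6]=0, deg[7]=1.
Final: two remaining deg-1 vertices are 7, 8. Add edge {7,8}.

Answer: 3 5
4 7
1 5
1 2
2 7
6 7
7 8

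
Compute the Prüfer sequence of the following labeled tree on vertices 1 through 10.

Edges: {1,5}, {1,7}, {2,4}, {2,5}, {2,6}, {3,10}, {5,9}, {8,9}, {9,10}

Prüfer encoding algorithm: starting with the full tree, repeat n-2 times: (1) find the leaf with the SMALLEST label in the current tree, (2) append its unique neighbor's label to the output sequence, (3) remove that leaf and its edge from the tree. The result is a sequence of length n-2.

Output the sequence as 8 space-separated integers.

Answer: 10 2 2 5 1 5 9 9

Derivation:
Step 1: leaves = {3,4,6,7,8}. Remove smallest leaf 3, emit neighbor 10.
Step 2: leaves = {4,6,7,8,10}. Remove smallest leaf 4, emit neighbor 2.
Step 3: leaves = {6,7,8,10}. Remove smallest leaf 6, emit neighbor 2.
Step 4: leaves = {2,7,8,10}. Remove smallest leaf 2, emit neighbor 5.
Step 5: leaves = {7,8,10}. Remove smallest leaf 7, emit neighbor 1.
Step 6: leaves = {1,8,10}. Remove smallest leaf 1, emit neighbor 5.
Step 7: leaves = {5,8,10}. Remove smallest leaf 5, emit neighbor 9.
Step 8: leaves = {8,10}. Remove smallest leaf 8, emit neighbor 9.
Done: 2 vertices remain (9, 10). Sequence = [10 2 2 5 1 5 9 9]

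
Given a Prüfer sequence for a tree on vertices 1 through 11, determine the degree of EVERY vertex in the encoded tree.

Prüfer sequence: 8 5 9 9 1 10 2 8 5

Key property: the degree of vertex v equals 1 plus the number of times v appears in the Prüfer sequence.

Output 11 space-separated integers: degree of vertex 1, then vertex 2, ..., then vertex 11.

Answer: 2 2 1 1 3 1 1 3 3 2 1

Derivation:
p_1 = 8: count[8] becomes 1
p_2 = 5: count[5] becomes 1
p_3 = 9: count[9] becomes 1
p_4 = 9: count[9] becomes 2
p_5 = 1: count[1] becomes 1
p_6 = 10: count[10] becomes 1
p_7 = 2: count[2] becomes 1
p_8 = 8: count[8] becomes 2
p_9 = 5: count[5] becomes 2
Degrees (1 + count): deg[1]=1+1=2, deg[2]=1+1=2, deg[3]=1+0=1, deg[4]=1+0=1, deg[5]=1+2=3, deg[6]=1+0=1, deg[7]=1+0=1, deg[8]=1+2=3, deg[9]=1+2=3, deg[10]=1+1=2, deg[11]=1+0=1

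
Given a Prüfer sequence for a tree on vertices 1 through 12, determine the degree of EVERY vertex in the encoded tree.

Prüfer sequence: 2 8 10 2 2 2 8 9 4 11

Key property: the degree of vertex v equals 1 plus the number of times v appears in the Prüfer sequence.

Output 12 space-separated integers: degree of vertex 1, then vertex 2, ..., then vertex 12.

Answer: 1 5 1 2 1 1 1 3 2 2 2 1

Derivation:
p_1 = 2: count[2] becomes 1
p_2 = 8: count[8] becomes 1
p_3 = 10: count[10] becomes 1
p_4 = 2: count[2] becomes 2
p_5 = 2: count[2] becomes 3
p_6 = 2: count[2] becomes 4
p_7 = 8: count[8] becomes 2
p_8 = 9: count[9] becomes 1
p_9 = 4: count[4] becomes 1
p_10 = 11: count[11] becomes 1
Degrees (1 + count): deg[1]=1+0=1, deg[2]=1+4=5, deg[3]=1+0=1, deg[4]=1+1=2, deg[5]=1+0=1, deg[6]=1+0=1, deg[7]=1+0=1, deg[8]=1+2=3, deg[9]=1+1=2, deg[10]=1+1=2, deg[11]=1+1=2, deg[12]=1+0=1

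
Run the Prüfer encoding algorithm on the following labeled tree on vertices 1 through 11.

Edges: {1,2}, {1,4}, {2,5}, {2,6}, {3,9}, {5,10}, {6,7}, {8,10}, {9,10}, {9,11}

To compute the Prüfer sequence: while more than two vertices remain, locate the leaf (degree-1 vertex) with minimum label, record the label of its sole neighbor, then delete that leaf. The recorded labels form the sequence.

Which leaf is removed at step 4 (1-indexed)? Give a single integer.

Step 1: current leaves = {3,4,7,8,11}. Remove leaf 3 (neighbor: 9).
Step 2: current leaves = {4,7,8,11}. Remove leaf 4 (neighbor: 1).
Step 3: current leaves = {1,7,8,11}. Remove leaf 1 (neighbor: 2).
Step 4: current leaves = {7,8,11}. Remove leaf 7 (neighbor: 6).

Answer: 7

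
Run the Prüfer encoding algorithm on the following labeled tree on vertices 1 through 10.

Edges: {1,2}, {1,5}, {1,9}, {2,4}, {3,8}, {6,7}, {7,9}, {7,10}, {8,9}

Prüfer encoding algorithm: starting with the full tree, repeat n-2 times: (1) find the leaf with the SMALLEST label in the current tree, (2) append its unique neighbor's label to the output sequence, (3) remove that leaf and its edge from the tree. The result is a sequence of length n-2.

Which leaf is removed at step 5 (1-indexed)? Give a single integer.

Step 1: current leaves = {3,4,5,6,10}. Remove leaf 3 (neighbor: 8).
Step 2: current leaves = {4,5,6,8,10}. Remove leaf 4 (neighbor: 2).
Step 3: current leaves = {2,5,6,8,10}. Remove leaf 2 (neighbor: 1).
Step 4: current leaves = {5,6,8,10}. Remove leaf 5 (neighbor: 1).
Step 5: current leaves = {1,6,8,10}. Remove leaf 1 (neighbor: 9).

Answer: 1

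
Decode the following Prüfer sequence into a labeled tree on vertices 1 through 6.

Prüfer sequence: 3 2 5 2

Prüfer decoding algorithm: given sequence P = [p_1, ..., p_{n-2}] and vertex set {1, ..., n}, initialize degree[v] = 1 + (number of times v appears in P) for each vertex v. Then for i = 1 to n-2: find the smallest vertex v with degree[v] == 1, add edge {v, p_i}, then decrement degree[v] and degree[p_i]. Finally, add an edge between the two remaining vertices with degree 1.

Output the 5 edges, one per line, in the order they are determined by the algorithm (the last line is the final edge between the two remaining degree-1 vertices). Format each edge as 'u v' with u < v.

Initial degrees: {1:1, 2:3, 3:2, 4:1, 5:2, 6:1}
Step 1: smallest deg-1 vertex = 1, p_1 = 3. Add edge {1,3}. Now deg[1]=0, deg[3]=1.
Step 2: smallest deg-1 vertex = 3, p_2 = 2. Add edge {2,3}. Now deg[3]=0, deg[2]=2.
Step 3: smallest deg-1 vertex = 4, p_3 = 5. Add edge {4,5}. Now deg[4]=0, deg[5]=1.
Step 4: smallest deg-1 vertex = 5, p_4 = 2. Add edge {2,5}. Now deg[5]=0, deg[2]=1.
Final: two remaining deg-1 vertices are 2, 6. Add edge {2,6}.

Answer: 1 3
2 3
4 5
2 5
2 6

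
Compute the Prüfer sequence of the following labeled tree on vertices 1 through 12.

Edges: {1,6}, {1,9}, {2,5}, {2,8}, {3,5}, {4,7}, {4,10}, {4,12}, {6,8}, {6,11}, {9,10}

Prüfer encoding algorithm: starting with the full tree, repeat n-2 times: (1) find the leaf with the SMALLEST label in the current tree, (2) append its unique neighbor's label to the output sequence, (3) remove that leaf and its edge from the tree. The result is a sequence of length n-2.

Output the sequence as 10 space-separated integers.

Answer: 5 2 8 4 6 6 1 9 10 4

Derivation:
Step 1: leaves = {3,7,11,12}. Remove smallest leaf 3, emit neighbor 5.
Step 2: leaves = {5,7,11,12}. Remove smallest leaf 5, emit neighbor 2.
Step 3: leaves = {2,7,11,12}. Remove smallest leaf 2, emit neighbor 8.
Step 4: leaves = {7,8,11,12}. Remove smallest leaf 7, emit neighbor 4.
Step 5: leaves = {8,11,12}. Remove smallest leaf 8, emit neighbor 6.
Step 6: leaves = {11,12}. Remove smallest leaf 11, emit neighbor 6.
Step 7: leaves = {6,12}. Remove smallest leaf 6, emit neighbor 1.
Step 8: leaves = {1,12}. Remove smallest leaf 1, emit neighbor 9.
Step 9: leaves = {9,12}. Remove smallest leaf 9, emit neighbor 10.
Step 10: leaves = {10,12}. Remove smallest leaf 10, emit neighbor 4.
Done: 2 vertices remain (4, 12). Sequence = [5 2 8 4 6 6 1 9 10 4]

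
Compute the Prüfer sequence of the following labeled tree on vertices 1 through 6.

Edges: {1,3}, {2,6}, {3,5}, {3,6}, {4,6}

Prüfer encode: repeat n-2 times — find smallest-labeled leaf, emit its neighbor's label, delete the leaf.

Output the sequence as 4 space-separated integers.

Step 1: leaves = {1,2,4,5}. Remove smallest leaf 1, emit neighbor 3.
Step 2: leaves = {2,4,5}. Remove smallest leaf 2, emit neighbor 6.
Step 3: leaves = {4,5}. Remove smallest leaf 4, emit neighbor 6.
Step 4: leaves = {5,6}. Remove smallest leaf 5, emit neighbor 3.
Done: 2 vertices remain (3, 6). Sequence = [3 6 6 3]

Answer: 3 6 6 3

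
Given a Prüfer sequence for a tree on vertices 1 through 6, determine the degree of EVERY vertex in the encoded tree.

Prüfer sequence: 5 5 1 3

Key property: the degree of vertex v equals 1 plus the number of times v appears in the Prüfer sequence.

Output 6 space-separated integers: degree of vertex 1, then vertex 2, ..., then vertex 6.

p_1 = 5: count[5] becomes 1
p_2 = 5: count[5] becomes 2
p_3 = 1: count[1] becomes 1
p_4 = 3: count[3] becomes 1
Degrees (1 + count): deg[1]=1+1=2, deg[2]=1+0=1, deg[3]=1+1=2, deg[4]=1+0=1, deg[5]=1+2=3, deg[6]=1+0=1

Answer: 2 1 2 1 3 1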